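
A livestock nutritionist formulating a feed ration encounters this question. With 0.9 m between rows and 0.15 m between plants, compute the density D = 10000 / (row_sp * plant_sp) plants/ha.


D = 10000 / (row_sp * plant_sp)
  = 10000 / (0.9 * 0.15)
  = 10000 / 0.1350
  = 74074.07 plants/ha


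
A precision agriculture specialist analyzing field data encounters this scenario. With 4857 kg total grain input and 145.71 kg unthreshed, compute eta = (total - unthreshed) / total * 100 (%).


eta = (total - unthreshed) / total * 100
    = (4857 - 145.71) / 4857 * 100
    = 4711.29 / 4857 * 100
    = 97%


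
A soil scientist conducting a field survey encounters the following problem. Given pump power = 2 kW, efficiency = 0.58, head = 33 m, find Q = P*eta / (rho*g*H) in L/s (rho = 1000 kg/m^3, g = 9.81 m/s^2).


Q = (P * 1000 * eta) / (rho * g * H)
  = (2 * 1000 * 0.58) / (1000 * 9.81 * 33)
  = 1160 / 323730
  = 0.00358 m^3/s = 3.58 L/s


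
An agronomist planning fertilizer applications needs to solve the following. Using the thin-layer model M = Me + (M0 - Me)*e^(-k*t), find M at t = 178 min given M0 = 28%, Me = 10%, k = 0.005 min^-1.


M = Me + (M0 - Me) * e^(-k*t)
  = 10 + (28 - 10) * e^(-0.005*178)
  = 10 + 18 * e^(-0.890)
  = 10 + 18 * 0.41066
  = 10 + 7.3918
  = 17.39%


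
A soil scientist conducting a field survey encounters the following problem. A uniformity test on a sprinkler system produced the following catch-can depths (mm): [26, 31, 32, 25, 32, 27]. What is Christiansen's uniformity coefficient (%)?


xbar = 173 / 6 = 28.833
sum|xi - xbar| = 17
CU = 100 * (1 - 17 / (6 * 28.833))
   = 100 * (1 - 0.0983)
   = 90.17%


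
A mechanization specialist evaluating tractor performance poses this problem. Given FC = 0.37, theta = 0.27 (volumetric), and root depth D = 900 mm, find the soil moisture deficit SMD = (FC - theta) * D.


SMD = (FC - theta) * D
    = (0.37 - 0.27) * 900
    = 0.100 * 900
    = 90 mm


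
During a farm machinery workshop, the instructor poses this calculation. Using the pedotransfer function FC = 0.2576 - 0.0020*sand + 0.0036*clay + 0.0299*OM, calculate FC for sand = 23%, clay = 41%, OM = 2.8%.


FC = 0.2576 - 0.0020*23 + 0.0036*41 + 0.0299*2.8
   = 0.2576 - 0.0460 + 0.1476 + 0.0837
   = 0.4429


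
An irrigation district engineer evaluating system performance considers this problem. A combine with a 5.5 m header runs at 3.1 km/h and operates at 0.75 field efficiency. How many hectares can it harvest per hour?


C = w * v * eta_f / 10
  = 5.5 * 3.1 * 0.75 / 10
  = 12.79 / 10
  = 1.28 ha/h


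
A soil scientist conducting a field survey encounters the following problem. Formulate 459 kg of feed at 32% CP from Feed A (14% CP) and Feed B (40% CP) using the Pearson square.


parts_A = CP_b - target = 40 - 32 = 8
parts_B = target - CP_a = 32 - 14 = 18
total_parts = 8 + 18 = 26
Feed A = 459 * 8 / 26 = 141.23 kg
Feed B = 459 * 18 / 26 = 317.77 kg

141.23 kg


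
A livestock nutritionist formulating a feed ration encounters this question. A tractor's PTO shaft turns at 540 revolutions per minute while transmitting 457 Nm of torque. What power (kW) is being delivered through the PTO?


P = 2*pi*n*T / 60000
  = 2*pi * 540 * 457 / 60000
  = 1550564.47 / 60000
  = 25.84 kW


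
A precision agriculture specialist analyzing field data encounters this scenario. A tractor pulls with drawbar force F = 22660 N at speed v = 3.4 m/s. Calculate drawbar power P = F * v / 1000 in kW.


P = F * v / 1000
  = 22660 * 3.4 / 1000
  = 77044 / 1000
  = 77.04 kW


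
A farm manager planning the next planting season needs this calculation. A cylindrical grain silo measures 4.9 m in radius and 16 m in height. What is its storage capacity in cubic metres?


V = pi * r^2 * h
  = pi * 4.9^2 * 16
  = pi * 24.01 * 16
  = 1206.87 m^3


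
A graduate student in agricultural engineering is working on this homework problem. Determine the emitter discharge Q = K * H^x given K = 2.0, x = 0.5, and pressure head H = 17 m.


Q = K * H^x
  = 2.0 * 17^0.5
  = 2.0 * 4.1231
  = 8.25 L/h


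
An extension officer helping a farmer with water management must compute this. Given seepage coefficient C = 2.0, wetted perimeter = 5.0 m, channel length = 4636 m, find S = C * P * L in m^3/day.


S = C * P * L
  = 2.0 * 5.0 * 4636
  = 46360 m^3/day


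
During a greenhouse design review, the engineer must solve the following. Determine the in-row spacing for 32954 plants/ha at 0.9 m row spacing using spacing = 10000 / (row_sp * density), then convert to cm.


spacing = 10000 / (row_sp * density)
        = 10000 / (0.9 * 32954)
        = 10000 / 29658.60
        = 0.33717 m = 33.72 cm


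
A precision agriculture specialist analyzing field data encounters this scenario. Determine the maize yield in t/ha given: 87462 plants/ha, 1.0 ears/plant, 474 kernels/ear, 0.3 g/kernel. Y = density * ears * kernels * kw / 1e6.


Y = density * ears * kernels * kw
  = 87462 * 1.0 * 474 * 0.3 g/ha
  = 12437096.40 g/ha
  = 12437.10 kg/ha = 12.44 t/ha


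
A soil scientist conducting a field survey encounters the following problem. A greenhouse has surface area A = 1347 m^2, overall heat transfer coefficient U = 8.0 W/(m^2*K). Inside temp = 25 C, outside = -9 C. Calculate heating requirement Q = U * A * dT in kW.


dT = 25 - (-9) = 34 K
Q = U * A * dT
  = 8.0 * 1347 * 34
  = 366384 W = 366.38 kW


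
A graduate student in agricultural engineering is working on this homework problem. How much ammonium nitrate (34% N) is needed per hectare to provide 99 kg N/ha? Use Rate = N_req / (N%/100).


Rate = N_required / (N_content / 100)
     = 99 / (34 / 100)
     = 99 / 0.34
     = 291.18 kg/ha


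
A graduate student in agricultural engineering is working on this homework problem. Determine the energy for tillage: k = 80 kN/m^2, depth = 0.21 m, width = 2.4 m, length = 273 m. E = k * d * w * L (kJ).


E = k * d * w * L
  = 80 * 0.21 * 2.4 * 273
  = 11007.36 kJ


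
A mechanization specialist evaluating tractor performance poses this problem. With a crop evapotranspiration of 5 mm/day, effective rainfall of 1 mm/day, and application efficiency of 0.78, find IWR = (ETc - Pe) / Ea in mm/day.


IWR = (ETc - Pe) / Ea
    = (5 - 1) / 0.78
    = 4 / 0.78
    = 5.13 mm/day


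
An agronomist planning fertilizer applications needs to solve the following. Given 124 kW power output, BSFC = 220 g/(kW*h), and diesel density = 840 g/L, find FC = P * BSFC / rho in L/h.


FC = P * BSFC / rho_fuel
   = 124 * 220 / 840
   = 27280 / 840
   = 32.48 L/h


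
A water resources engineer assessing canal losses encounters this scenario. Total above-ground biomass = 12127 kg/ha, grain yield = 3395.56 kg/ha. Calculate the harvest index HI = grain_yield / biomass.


HI = grain_yield / biomass
   = 3395.56 / 12127
   = 0.28


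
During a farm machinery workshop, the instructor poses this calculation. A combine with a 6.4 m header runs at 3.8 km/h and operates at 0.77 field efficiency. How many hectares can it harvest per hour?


C = w * v * eta_f / 10
  = 6.4 * 3.8 * 0.77 / 10
  = 18.73 / 10
  = 1.87 ha/h


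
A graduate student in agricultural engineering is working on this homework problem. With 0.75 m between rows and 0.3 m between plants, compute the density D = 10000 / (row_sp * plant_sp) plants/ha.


D = 10000 / (row_sp * plant_sp)
  = 10000 / (0.75 * 0.3)
  = 10000 / 0.2250
  = 44444.44 plants/ha


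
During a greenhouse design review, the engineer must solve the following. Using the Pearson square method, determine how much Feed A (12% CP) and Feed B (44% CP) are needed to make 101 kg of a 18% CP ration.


parts_A = CP_b - target = 44 - 18 = 26
parts_B = target - CP_a = 18 - 12 = 6
total_parts = 26 + 6 = 32
Feed A = 101 * 26 / 32 = 82.06 kg
Feed B = 101 * 6 / 32 = 18.94 kg

82.06 kg


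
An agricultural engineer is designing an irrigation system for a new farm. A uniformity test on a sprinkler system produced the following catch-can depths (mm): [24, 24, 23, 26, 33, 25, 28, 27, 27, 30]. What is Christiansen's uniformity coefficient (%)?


xbar = 267 / 10 = 26.700
sum|xi - xbar| = 23
CU = 100 * (1 - 23 / (10 * 26.700))
   = 100 * (1 - 0.0861)
   = 91.39%


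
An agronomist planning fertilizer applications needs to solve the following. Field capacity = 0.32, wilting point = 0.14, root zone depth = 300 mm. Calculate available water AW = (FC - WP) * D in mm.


AW = (FC - WP) * D
   = (0.32 - 0.14) * 300
   = 0.18 * 300
   = 54 mm


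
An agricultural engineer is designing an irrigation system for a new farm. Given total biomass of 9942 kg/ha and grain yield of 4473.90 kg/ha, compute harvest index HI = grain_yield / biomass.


HI = grain_yield / biomass
   = 4473.90 / 9942
   = 0.45


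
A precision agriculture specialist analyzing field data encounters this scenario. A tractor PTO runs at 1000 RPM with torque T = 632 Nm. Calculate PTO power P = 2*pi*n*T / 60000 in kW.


P = 2*pi*n*T / 60000
  = 2*pi * 1000 * 632 / 60000
  = 3970973.11 / 60000
  = 66.18 kW


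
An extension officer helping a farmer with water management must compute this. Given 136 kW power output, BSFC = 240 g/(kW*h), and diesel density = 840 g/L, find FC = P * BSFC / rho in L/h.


FC = P * BSFC / rho_fuel
   = 136 * 240 / 840
   = 32640 / 840
   = 38.86 L/h


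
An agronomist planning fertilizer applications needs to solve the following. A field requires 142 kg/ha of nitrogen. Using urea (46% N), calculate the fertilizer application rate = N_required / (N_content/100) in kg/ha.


Rate = N_required / (N_content / 100)
     = 142 / (46 / 100)
     = 142 / 0.46
     = 308.70 kg/ha


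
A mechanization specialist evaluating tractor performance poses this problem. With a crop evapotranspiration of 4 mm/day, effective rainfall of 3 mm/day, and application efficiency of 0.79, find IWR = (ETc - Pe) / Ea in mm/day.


IWR = (ETc - Pe) / Ea
    = (4 - 3) / 0.79
    = 1 / 0.79
    = 1.27 mm/day


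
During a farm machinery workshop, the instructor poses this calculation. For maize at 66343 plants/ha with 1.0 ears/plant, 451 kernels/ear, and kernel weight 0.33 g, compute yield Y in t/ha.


Y = density * ears * kernels * kw
  = 66343 * 1.0 * 451 * 0.33 g/ha
  = 9873828.69 g/ha
  = 9873.83 kg/ha = 9.87 t/ha


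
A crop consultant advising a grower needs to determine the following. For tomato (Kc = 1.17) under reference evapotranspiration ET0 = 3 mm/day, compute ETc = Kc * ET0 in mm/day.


ETc = Kc * ET0
    = 1.17 * 3
    = 3.51 mm/day


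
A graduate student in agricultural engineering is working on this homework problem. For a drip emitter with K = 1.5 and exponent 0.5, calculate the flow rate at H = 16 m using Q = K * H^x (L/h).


Q = K * H^x
  = 1.5 * 16^0.5
  = 1.5 * 4
  = 6 L/h


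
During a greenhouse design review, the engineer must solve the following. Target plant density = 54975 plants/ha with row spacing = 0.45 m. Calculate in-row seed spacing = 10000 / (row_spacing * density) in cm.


spacing = 10000 / (row_sp * density)
        = 10000 / (0.45 * 54975)
        = 10000 / 24738.75
        = 0.40422 m = 40.42 cm


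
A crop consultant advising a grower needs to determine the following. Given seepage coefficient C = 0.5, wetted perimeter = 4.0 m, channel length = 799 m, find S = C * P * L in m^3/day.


S = C * P * L
  = 0.5 * 4.0 * 799
  = 1598 m^3/day


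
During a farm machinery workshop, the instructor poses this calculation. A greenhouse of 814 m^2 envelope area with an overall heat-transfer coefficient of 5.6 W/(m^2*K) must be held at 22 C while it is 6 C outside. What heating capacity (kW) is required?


dT = 22 - (6) = 16 K
Q = U * A * dT
  = 5.6 * 814 * 16
  = 72934.40 W = 72.93 kW


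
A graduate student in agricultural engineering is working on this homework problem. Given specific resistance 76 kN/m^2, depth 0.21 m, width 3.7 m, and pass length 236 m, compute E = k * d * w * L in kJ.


E = k * d * w * L
  = 76 * 0.21 * 3.7 * 236
  = 13936.27 kJ


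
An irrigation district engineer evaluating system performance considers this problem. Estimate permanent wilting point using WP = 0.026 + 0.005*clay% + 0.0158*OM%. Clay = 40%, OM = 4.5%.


WP = 0.026 + 0.005*40 + 0.0158*4.5
   = 0.026 + 0.2000 + 0.0711
   = 0.2971


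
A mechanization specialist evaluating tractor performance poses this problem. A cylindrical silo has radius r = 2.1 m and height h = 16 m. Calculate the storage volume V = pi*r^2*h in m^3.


V = pi * r^2 * h
  = pi * 2.1^2 * 16
  = pi * 4.41 * 16
  = 221.67 m^3


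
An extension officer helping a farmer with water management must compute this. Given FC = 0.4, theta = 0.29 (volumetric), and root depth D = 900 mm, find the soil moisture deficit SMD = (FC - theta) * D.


SMD = (FC - theta) * D
    = (0.4 - 0.29) * 900
    = 0.110 * 900
    = 99 mm


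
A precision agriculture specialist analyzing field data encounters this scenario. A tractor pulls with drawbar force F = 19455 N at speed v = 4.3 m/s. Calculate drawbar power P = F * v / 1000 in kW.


P = F * v / 1000
  = 19455 * 4.3 / 1000
  = 83656.50 / 1000
  = 83.66 kW


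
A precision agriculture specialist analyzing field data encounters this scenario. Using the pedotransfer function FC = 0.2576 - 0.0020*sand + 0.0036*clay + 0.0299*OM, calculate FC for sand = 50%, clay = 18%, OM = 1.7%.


FC = 0.2576 - 0.0020*50 + 0.0036*18 + 0.0299*1.7
   = 0.2576 - 0.1000 + 0.0648 + 0.0508
   = 0.2732


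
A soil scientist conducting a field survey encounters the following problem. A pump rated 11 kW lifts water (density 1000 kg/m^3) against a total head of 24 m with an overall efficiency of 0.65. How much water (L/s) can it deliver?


Q = (P * 1000 * eta) / (rho * g * H)
  = (11 * 1000 * 0.65) / (1000 * 9.81 * 24)
  = 7150 / 235440
  = 0.03037 m^3/s = 30.37 L/s


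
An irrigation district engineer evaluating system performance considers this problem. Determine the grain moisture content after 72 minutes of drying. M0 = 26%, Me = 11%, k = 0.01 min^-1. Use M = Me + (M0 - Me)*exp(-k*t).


M = Me + (M0 - Me) * e^(-k*t)
  = 11 + (26 - 11) * e^(-0.01*72)
  = 11 + 15 * e^(-0.720)
  = 11 + 15 * 0.48675
  = 11 + 7.3013
  = 18.30%


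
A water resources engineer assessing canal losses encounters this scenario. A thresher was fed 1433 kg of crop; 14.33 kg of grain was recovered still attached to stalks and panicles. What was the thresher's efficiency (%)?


eta = (total - unthreshed) / total * 100
    = (1433 - 14.33) / 1433 * 100
    = 1418.67 / 1433 * 100
    = 99%


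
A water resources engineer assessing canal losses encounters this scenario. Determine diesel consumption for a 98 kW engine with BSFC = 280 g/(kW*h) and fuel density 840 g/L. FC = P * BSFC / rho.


FC = P * BSFC / rho_fuel
   = 98 * 280 / 840
   = 27440 / 840
   = 32.67 L/h


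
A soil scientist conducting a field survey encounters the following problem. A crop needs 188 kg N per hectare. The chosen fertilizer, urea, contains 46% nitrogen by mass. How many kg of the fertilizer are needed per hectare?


Rate = N_required / (N_content / 100)
     = 188 / (46 / 100)
     = 188 / 0.46
     = 408.70 kg/ha


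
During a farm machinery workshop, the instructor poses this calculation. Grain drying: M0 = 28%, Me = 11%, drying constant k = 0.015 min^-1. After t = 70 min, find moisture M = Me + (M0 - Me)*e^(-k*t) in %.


M = Me + (M0 - Me) * e^(-k*t)
  = 11 + (28 - 11) * e^(-0.015*70)
  = 11 + 17 * e^(-1.050)
  = 11 + 17 * 0.34994
  = 11 + 5.9489
  = 16.95%


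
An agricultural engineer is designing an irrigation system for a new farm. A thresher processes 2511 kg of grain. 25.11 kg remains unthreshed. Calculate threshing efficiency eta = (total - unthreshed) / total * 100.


eta = (total - unthreshed) / total * 100
    = (2511 - 25.11) / 2511 * 100
    = 2485.89 / 2511 * 100
    = 99%


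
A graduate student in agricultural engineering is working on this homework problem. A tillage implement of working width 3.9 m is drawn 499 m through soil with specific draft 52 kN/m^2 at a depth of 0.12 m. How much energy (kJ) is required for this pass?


E = k * d * w * L
  = 52 * 0.12 * 3.9 * 499
  = 12143.66 kJ


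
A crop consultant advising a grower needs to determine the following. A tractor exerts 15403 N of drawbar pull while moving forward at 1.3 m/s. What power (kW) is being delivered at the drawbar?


P = F * v / 1000
  = 15403 * 1.3 / 1000
  = 20023.90 / 1000
  = 20.02 kW


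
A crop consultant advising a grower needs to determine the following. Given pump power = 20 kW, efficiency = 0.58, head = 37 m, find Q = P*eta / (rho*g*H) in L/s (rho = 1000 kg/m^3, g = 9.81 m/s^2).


Q = (P * 1000 * eta) / (rho * g * H)
  = (20 * 1000 * 0.58) / (1000 * 9.81 * 37)
  = 11600 / 362970
  = 0.03196 m^3/s = 31.96 L/s


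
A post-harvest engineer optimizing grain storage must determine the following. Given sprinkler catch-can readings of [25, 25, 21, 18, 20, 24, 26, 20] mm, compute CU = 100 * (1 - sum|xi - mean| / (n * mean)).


xbar = 179 / 8 = 22.375
sum|xi - xbar| = 21
CU = 100 * (1 - 21 / (8 * 22.375))
   = 100 * (1 - 0.1173)
   = 88.27%


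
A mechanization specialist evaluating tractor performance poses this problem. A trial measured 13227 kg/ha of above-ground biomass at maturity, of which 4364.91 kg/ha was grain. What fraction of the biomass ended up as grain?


HI = grain_yield / biomass
   = 4364.91 / 13227
   = 0.33


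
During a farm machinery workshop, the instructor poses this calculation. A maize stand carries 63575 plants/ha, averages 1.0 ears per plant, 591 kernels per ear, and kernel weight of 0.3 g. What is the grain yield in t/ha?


Y = density * ears * kernels * kw
  = 63575 * 1.0 * 591 * 0.3 g/ha
  = 11271847.50 g/ha
  = 11271.85 kg/ha = 11.27 t/ha


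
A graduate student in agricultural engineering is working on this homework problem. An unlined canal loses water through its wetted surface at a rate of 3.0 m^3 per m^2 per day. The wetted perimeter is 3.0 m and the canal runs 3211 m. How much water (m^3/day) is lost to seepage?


S = C * P * L
  = 3.0 * 3.0 * 3211
  = 28899 m^3/day


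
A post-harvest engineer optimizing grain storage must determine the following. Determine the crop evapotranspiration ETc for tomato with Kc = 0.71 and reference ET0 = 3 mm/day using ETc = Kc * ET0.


ETc = Kc * ET0
    = 0.71 * 3
    = 2.13 mm/day


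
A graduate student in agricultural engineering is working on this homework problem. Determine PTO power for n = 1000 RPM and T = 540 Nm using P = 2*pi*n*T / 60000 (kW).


P = 2*pi*n*T / 60000
  = 2*pi * 1000 * 540 / 60000
  = 3392920.07 / 60000
  = 56.55 kW


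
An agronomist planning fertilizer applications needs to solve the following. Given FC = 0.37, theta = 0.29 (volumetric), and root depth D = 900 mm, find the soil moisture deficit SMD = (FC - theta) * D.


SMD = (FC - theta) * D
    = (0.37 - 0.29) * 900
    = 0.080 * 900
    = 72 mm


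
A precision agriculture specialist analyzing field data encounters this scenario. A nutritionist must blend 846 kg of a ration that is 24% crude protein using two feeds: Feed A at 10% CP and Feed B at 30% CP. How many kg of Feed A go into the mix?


parts_A = CP_b - target = 30 - 24 = 6
parts_B = target - CP_a = 24 - 10 = 14
total_parts = 6 + 14 = 20
Feed A = 846 * 6 / 20 = 253.80 kg
Feed B = 846 * 14 / 20 = 592.20 kg

253.80 kg


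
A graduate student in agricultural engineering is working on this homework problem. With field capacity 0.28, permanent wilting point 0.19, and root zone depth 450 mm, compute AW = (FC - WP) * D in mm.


AW = (FC - WP) * D
   = (0.28 - 0.19) * 450
   = 0.09 * 450
   = 40.50 mm


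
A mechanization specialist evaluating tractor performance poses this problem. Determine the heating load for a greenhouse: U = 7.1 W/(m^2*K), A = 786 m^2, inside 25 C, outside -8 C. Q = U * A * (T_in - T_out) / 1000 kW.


dT = 25 - (-8) = 33 K
Q = U * A * dT
  = 7.1 * 786 * 33
  = 184159.80 W = 184.16 kW


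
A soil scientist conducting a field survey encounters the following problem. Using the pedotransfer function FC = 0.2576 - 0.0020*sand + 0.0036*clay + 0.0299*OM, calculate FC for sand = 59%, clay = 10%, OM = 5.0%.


FC = 0.2576 - 0.0020*59 + 0.0036*10 + 0.0299*5.0
   = 0.2576 - 0.1180 + 0.0360 + 0.1495
   = 0.3251


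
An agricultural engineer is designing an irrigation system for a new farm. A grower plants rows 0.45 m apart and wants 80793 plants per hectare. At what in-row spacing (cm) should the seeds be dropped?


spacing = 10000 / (row_sp * density)
        = 10000 / (0.45 * 80793)
        = 10000 / 36356.85
        = 0.27505 m = 27.51 cm


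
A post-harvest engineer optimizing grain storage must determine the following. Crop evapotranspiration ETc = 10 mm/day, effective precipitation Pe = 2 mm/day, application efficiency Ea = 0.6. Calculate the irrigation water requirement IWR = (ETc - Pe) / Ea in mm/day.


IWR = (ETc - Pe) / Ea
    = (10 - 2) / 0.6
    = 8 / 0.6
    = 13.33 mm/day


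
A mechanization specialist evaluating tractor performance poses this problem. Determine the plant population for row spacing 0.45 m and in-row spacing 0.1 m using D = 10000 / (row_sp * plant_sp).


D = 10000 / (row_sp * plant_sp)
  = 10000 / (0.45 * 0.1)
  = 10000 / 0.0450
  = 222222.22 plants/ha


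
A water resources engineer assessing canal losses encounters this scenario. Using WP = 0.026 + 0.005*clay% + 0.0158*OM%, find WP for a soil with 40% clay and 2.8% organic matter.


WP = 0.026 + 0.005*40 + 0.0158*2.8
   = 0.026 + 0.2000 + 0.0442
   = 0.2702


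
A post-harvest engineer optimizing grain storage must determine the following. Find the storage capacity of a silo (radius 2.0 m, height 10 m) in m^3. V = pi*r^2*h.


V = pi * r^2 * h
  = pi * 2.0^2 * 10
  = pi * 4 * 10
  = 125.66 m^3


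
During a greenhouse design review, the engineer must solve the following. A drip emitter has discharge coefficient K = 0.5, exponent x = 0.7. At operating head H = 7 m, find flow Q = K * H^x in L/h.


Q = K * H^x
  = 0.5 * 7^0.7
  = 0.5 * 3.9045
  = 1.95 L/h


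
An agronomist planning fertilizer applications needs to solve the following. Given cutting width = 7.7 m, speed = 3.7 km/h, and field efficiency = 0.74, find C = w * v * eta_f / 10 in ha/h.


C = w * v * eta_f / 10
  = 7.7 * 3.7 * 0.74 / 10
  = 21.08 / 10
  = 2.11 ha/h


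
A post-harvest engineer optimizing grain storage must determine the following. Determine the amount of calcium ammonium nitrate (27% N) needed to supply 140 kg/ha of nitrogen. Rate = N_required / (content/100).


Rate = N_required / (N_content / 100)
     = 140 / (27 / 100)
     = 140 / 0.27
     = 518.52 kg/ha


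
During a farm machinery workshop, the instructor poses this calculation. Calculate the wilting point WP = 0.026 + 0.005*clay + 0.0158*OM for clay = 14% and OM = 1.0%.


WP = 0.026 + 0.005*14 + 0.0158*1.0
   = 0.026 + 0.0700 + 0.0158
   = 0.1118


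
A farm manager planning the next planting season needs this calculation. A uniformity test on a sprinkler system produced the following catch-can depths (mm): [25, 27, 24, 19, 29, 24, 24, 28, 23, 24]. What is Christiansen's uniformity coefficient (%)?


xbar = 247 / 10 = 24.700
sum|xi - xbar| = 20.400
CU = 100 * (1 - 20.400 / (10 * 24.700))
   = 100 * (1 - 0.0826)
   = 91.74%


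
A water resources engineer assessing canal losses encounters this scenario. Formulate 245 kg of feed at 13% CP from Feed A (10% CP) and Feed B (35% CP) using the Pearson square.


parts_A = CP_b - target = 35 - 13 = 22
parts_B = target - CP_a = 13 - 10 = 3
total_parts = 22 + 3 = 25
Feed A = 245 * 22 / 25 = 215.60 kg
Feed B = 245 * 3 / 25 = 29.40 kg

215.60 kg


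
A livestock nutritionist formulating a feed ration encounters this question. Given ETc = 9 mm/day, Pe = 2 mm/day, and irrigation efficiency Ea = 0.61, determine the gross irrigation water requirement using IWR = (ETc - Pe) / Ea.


IWR = (ETc - Pe) / Ea
    = (9 - 2) / 0.61
    = 7 / 0.61
    = 11.48 mm/day


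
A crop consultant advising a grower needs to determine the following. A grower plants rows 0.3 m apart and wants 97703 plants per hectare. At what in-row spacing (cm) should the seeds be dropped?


spacing = 10000 / (row_sp * density)
        = 10000 / (0.3 * 97703)
        = 10000 / 29310.90
        = 0.34117 m = 34.12 cm


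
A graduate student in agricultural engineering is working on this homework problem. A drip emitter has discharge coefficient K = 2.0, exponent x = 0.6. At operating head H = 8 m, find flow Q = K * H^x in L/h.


Q = K * H^x
  = 2.0 * 8^0.6
  = 2.0 * 3.4822
  = 6.96 L/h


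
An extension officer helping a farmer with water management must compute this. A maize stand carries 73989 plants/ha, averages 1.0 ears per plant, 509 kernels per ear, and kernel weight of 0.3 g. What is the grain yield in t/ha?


Y = density * ears * kernels * kw
  = 73989 * 1.0 * 509 * 0.3 g/ha
  = 11298120.30 g/ha
  = 11298.12 kg/ha = 11.30 t/ha


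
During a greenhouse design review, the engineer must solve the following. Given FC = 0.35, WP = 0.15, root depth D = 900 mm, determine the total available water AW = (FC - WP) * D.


AW = (FC - WP) * D
   = (0.35 - 0.15) * 900
   = 0.20 * 900
   = 180 mm


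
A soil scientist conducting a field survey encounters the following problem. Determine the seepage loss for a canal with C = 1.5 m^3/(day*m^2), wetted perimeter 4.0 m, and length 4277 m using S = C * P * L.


S = C * P * L
  = 1.5 * 4.0 * 4277
  = 25662 m^3/day


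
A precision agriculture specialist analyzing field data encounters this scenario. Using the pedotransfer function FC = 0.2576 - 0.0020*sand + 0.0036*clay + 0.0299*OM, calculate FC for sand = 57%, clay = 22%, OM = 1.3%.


FC = 0.2576 - 0.0020*57 + 0.0036*22 + 0.0299*1.3
   = 0.2576 - 0.1140 + 0.0792 + 0.0389
   = 0.2617


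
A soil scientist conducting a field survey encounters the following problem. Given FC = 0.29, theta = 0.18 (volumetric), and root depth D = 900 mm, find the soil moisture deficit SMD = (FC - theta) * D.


SMD = (FC - theta) * D
    = (0.29 - 0.18) * 900
    = 0.110 * 900
    = 99 mm


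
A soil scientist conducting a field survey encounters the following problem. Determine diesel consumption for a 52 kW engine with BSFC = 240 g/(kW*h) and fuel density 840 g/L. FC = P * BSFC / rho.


FC = P * BSFC / rho_fuel
   = 52 * 240 / 840
   = 12480 / 840
   = 14.86 L/h


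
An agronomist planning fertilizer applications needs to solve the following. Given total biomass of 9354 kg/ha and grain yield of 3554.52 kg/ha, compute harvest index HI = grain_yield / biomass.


HI = grain_yield / biomass
   = 3554.52 / 9354
   = 0.38


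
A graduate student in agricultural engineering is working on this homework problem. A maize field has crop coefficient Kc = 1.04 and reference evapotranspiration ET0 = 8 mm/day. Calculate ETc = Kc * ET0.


ETc = Kc * ET0
    = 1.04 * 8
    = 8.32 mm/day


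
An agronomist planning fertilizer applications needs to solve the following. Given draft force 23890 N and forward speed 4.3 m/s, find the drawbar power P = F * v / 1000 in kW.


P = F * v / 1000
  = 23890 * 4.3 / 1000
  = 102727 / 1000
  = 102.73 kW


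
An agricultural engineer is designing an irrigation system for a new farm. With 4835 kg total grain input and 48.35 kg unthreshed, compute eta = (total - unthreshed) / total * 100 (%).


eta = (total - unthreshed) / total * 100
    = (4835 - 48.35) / 4835 * 100
    = 4786.65 / 4835 * 100
    = 99%


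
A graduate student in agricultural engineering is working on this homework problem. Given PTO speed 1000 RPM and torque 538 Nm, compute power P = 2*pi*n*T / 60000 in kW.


P = 2*pi*n*T / 60000
  = 2*pi * 1000 * 538 / 60000
  = 3380353.70 / 60000
  = 56.34 kW


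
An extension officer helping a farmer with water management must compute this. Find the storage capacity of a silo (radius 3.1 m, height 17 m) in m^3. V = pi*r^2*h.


V = pi * r^2 * h
  = pi * 3.1^2 * 17
  = pi * 9.61 * 17
  = 513.24 m^3


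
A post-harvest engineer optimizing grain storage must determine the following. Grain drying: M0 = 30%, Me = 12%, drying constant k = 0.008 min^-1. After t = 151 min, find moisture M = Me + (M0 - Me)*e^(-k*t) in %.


M = Me + (M0 - Me) * e^(-k*t)
  = 12 + (30 - 12) * e^(-0.008*151)
  = 12 + 18 * e^(-1.208)
  = 12 + 18 * 0.29879
  = 12 + 5.3783
  = 17.38%


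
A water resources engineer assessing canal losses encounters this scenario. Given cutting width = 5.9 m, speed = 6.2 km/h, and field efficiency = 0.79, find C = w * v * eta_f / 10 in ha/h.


C = w * v * eta_f / 10
  = 5.9 * 6.2 * 0.79 / 10
  = 28.90 / 10
  = 2.89 ha/h


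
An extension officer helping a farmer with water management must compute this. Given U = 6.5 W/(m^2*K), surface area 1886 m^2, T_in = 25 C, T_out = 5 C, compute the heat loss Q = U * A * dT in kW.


dT = 25 - (5) = 20 K
Q = U * A * dT
  = 6.5 * 1886 * 20
  = 245180 W = 245.18 kW


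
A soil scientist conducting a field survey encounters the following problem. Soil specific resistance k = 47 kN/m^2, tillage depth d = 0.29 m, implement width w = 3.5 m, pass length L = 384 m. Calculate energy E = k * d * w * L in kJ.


E = k * d * w * L
  = 47 * 0.29 * 3.5 * 384
  = 18318.72 kJ


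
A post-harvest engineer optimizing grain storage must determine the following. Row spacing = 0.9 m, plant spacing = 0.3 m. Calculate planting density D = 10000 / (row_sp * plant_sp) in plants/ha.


D = 10000 / (row_sp * plant_sp)
  = 10000 / (0.9 * 0.3)
  = 10000 / 0.2700
  = 37037.04 plants/ha


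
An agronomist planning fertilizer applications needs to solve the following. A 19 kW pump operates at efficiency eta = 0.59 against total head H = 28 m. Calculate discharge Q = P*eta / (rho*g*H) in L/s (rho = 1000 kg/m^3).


Q = (P * 1000 * eta) / (rho * g * H)
  = (19 * 1000 * 0.59) / (1000 * 9.81 * 28)
  = 11210 / 274680
  = 0.04081 m^3/s = 40.81 L/s


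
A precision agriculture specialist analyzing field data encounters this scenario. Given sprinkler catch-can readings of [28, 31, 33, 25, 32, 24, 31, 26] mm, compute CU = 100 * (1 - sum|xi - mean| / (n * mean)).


xbar = 230 / 8 = 28.750
sum|xi - xbar| = 24
CU = 100 * (1 - 24 / (8 * 28.750))
   = 100 * (1 - 0.1043)
   = 89.57%


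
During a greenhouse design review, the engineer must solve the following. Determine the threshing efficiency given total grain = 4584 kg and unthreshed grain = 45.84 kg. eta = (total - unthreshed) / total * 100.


eta = (total - unthreshed) / total * 100
    = (4584 - 45.84) / 4584 * 100
    = 4538.16 / 4584 * 100
    = 99%


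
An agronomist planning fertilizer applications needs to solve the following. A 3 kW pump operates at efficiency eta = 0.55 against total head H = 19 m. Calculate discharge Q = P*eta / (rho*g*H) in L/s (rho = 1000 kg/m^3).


Q = (P * 1000 * eta) / (rho * g * H)
  = (3 * 1000 * 0.55) / (1000 * 9.81 * 19)
  = 1650 / 186390
  = 0.00885 m^3/s = 8.85 L/s


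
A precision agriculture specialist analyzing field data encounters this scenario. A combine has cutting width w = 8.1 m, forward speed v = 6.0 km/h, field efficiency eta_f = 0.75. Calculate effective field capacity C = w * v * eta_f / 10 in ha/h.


C = w * v * eta_f / 10
  = 8.1 * 6.0 * 0.75 / 10
  = 36.45 / 10
  = 3.65 ha/h


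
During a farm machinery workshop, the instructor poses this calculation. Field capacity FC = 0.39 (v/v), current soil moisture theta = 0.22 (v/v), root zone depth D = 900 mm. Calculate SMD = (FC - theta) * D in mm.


SMD = (FC - theta) * D
    = (0.39 - 0.22) * 900
    = 0.170 * 900
    = 153 mm


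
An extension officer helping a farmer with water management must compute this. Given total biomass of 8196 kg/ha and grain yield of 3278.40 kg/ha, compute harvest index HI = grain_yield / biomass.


HI = grain_yield / biomass
   = 3278.40 / 8196
   = 0.40


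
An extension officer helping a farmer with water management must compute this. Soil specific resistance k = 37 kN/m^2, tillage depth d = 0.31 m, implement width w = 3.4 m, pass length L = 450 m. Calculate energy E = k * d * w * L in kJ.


E = k * d * w * L
  = 37 * 0.31 * 3.4 * 450
  = 17549.10 kJ


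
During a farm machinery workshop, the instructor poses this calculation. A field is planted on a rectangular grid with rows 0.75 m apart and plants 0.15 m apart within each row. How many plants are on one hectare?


D = 10000 / (row_sp * plant_sp)
  = 10000 / (0.75 * 0.15)
  = 10000 / 0.1125
  = 88888.89 plants/ha


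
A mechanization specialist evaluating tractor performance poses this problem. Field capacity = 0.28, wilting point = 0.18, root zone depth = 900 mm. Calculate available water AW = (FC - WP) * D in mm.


AW = (FC - WP) * D
   = (0.28 - 0.18) * 900
   = 0.10 * 900
   = 90 mm


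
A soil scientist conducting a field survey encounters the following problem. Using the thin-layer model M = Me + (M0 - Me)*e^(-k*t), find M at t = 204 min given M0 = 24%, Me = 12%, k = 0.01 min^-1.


M = Me + (M0 - Me) * e^(-k*t)
  = 12 + (24 - 12) * e^(-0.01*204)
  = 12 + 12 * e^(-2.040)
  = 12 + 12 * 0.13003
  = 12 + 1.5603
  = 13.56%


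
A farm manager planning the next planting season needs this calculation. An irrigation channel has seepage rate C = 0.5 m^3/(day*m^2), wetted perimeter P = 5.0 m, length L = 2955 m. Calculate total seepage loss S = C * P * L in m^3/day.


S = C * P * L
  = 0.5 * 5.0 * 2955
  = 7387.50 m^3/day


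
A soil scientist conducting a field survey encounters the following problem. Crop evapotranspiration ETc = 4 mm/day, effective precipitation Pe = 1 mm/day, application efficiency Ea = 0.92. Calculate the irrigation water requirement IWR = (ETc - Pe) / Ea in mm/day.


IWR = (ETc - Pe) / Ea
    = (4 - 1) / 0.92
    = 3 / 0.92
    = 3.26 mm/day


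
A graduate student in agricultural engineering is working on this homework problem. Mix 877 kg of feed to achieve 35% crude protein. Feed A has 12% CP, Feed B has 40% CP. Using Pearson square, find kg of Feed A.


parts_A = CP_b - target = 40 - 35 = 5
parts_B = target - CP_a = 35 - 12 = 23
total_parts = 5 + 23 = 28
Feed A = 877 * 5 / 28 = 156.61 kg
Feed B = 877 * 23 / 28 = 720.39 kg

156.61 kg


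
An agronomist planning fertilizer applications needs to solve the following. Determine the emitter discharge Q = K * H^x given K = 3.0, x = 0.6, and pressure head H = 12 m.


Q = K * H^x
  = 3.0 * 12^0.6
  = 3.0 * 4.4413
  = 13.32 L/h


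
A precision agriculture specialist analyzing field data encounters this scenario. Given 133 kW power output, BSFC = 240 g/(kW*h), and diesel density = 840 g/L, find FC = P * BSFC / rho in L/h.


FC = P * BSFC / rho_fuel
   = 133 * 240 / 840
   = 31920 / 840
   = 38 L/h


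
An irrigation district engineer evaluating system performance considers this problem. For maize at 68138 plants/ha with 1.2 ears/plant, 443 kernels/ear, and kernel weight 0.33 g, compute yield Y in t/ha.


Y = density * ears * kernels * kw
  = 68138 * 1.2 * 443 * 0.33 g/ha
  = 11953313.06 g/ha
  = 11953.31 kg/ha = 11.95 t/ha


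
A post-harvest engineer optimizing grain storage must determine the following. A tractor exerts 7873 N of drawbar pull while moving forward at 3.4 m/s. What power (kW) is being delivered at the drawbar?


P = F * v / 1000
  = 7873 * 3.4 / 1000
  = 26768.20 / 1000
  = 26.77 kW


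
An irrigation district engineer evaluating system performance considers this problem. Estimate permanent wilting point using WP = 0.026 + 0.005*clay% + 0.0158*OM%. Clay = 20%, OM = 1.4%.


WP = 0.026 + 0.005*20 + 0.0158*1.4
   = 0.026 + 0.1000 + 0.0221
   = 0.1481


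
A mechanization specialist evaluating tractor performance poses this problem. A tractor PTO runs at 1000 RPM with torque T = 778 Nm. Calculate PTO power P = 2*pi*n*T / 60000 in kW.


P = 2*pi*n*T / 60000
  = 2*pi * 1000 * 778 / 60000
  = 4888318.17 / 60000
  = 81.47 kW


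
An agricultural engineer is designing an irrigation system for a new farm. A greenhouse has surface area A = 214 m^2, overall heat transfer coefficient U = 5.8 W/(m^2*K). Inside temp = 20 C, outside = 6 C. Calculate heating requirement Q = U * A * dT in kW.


dT = 20 - (6) = 14 K
Q = U * A * dT
  = 5.8 * 214 * 14
  = 17376.80 W = 17.38 kW


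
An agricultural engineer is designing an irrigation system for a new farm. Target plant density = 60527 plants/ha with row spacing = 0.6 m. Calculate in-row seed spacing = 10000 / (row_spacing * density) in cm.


spacing = 10000 / (row_sp * density)
        = 10000 / (0.6 * 60527)
        = 10000 / 36316.20
        = 0.27536 m = 27.54 cm


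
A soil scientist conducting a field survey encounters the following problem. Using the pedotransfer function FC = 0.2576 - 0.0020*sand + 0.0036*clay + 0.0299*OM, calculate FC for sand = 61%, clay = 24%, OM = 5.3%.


FC = 0.2576 - 0.0020*61 + 0.0036*24 + 0.0299*5.3
   = 0.2576 - 0.1220 + 0.0864 + 0.1585
   = 0.3805


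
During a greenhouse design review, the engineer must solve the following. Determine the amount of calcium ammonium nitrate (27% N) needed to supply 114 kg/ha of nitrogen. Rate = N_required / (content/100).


Rate = N_required / (N_content / 100)
     = 114 / (27 / 100)
     = 114 / 0.27
     = 422.22 kg/ha


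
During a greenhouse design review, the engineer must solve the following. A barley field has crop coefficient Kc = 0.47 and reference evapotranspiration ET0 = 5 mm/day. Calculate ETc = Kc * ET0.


ETc = Kc * ET0
    = 0.47 * 5
    = 2.35 mm/day


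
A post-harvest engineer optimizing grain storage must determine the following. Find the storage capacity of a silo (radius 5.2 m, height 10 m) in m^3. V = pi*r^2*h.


V = pi * r^2 * h
  = pi * 5.2^2 * 10
  = pi * 27.04 * 10
  = 849.49 m^3


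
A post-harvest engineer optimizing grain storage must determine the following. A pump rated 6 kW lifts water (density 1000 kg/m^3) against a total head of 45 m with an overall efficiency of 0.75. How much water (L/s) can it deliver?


Q = (P * 1000 * eta) / (rho * g * H)
  = (6 * 1000 * 0.75) / (1000 * 9.81 * 45)
  = 4500 / 441450
  = 0.01019 m^3/s = 10.19 L/s


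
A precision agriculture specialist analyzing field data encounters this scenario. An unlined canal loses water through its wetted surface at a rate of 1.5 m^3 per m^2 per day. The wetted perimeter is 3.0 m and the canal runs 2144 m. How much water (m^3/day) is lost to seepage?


S = C * P * L
  = 1.5 * 3.0 * 2144
  = 9648 m^3/day


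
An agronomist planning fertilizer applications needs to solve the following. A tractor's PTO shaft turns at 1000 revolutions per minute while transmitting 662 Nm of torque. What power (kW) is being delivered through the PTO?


P = 2*pi*n*T / 60000
  = 2*pi * 1000 * 662 / 60000
  = 4159468.67 / 60000
  = 69.32 kW


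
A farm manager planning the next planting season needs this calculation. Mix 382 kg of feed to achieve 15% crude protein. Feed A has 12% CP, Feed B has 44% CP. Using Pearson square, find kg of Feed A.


parts_A = CP_b - target = 44 - 15 = 29
parts_B = target - CP_a = 15 - 12 = 3
total_parts = 29 + 3 = 32
Feed A = 382 * 29 / 32 = 346.19 kg
Feed B = 382 * 3 / 32 = 35.81 kg

346.19 kg


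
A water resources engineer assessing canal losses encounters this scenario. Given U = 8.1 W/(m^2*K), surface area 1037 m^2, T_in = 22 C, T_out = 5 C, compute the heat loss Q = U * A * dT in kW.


dT = 22 - (5) = 17 K
Q = U * A * dT
  = 8.1 * 1037 * 17
  = 142794.90 W = 142.79 kW


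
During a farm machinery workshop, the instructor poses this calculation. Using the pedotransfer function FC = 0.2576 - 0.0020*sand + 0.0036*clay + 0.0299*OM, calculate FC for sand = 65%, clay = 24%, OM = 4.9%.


FC = 0.2576 - 0.0020*65 + 0.0036*24 + 0.0299*4.9
   = 0.2576 - 0.1300 + 0.0864 + 0.1465
   = 0.3605
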